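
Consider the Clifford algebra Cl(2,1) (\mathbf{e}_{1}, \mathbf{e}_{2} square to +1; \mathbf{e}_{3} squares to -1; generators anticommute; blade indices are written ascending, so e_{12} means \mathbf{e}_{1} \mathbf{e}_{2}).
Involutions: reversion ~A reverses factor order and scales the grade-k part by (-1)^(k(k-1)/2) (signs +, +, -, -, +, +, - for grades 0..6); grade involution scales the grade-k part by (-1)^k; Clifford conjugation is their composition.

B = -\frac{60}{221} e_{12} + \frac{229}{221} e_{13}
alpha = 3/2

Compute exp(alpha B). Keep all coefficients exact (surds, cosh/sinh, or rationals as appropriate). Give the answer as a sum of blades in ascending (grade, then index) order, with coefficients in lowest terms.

B^2 term by term: the squares give (-\frac{60}{221})^2*(e_{12})^2 + (\frac{229}{221})^2*(e_{13})^2 = \frac{3600}{48841}*(-1) + \frac{52441}{48841}*(+1) = 1 (each basis 2-blade squares to minus the product of its generators' squares); cross terms between blades sharing an index anticommute and cancel. So B^2 = 1.
B^2 = 1 — a positive square means the series sums to a boost: l = 1, alpha*l = \frac{3}{2}, so exp(alpha B) = cosh(\frac{3}{2}) + (sinh(\frac{3}{2})/1)*B = \cosh{\left(\frac{3}{2} \right)} + (\sinh{\left(\frac{3}{2} \right)})*B.
Answer: \cosh{\left(\frac{3}{2} \right)} - \frac{60 \sinh{\left(\frac{3}{2} \right)}}{221} e_{12} + \frac{229 \sinh{\left(\frac{3}{2} \right)}}{221} e_{13}


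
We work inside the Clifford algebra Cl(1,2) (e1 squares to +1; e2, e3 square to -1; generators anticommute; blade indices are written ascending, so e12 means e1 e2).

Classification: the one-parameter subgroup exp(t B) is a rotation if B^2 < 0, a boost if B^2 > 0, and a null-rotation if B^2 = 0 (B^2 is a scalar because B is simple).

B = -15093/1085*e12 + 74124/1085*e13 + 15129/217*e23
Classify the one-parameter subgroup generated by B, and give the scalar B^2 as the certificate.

B^2 term by term: the squares give (-15093/1085)^2*(e12)^2 + (74124/1085)^2*(e13)^2 + (15129/217)^2*(e23)^2 = 227798649/1177225*(+1) + 5494367376/1177225*(+1) + 228886641/47089*(-1) = 0 (each basis 2-blade squares to minus the product of its generators' squares); cross terms between blades sharing an index anticommute and cancel. So B^2 = 0.
Answer: null-rotation, certificate B^2 = 0. The class reads off the invariant scalar 0 directly.


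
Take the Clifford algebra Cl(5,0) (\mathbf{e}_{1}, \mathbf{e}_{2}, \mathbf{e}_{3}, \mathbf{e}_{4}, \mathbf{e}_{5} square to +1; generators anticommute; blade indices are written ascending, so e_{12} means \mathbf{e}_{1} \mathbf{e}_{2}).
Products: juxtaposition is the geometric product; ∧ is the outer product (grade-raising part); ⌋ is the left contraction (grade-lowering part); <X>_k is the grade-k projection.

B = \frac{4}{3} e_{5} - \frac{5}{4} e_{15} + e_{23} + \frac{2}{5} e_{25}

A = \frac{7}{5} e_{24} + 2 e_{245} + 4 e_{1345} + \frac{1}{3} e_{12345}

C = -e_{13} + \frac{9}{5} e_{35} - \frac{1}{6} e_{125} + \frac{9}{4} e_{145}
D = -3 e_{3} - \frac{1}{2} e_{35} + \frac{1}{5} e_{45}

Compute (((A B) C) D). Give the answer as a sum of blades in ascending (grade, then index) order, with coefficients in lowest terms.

step 1: \frac{4}{5} e_{4} + \frac{8}{3} e_{24} + \frac{32}{5} e_{34} - \frac{14}{25} e_{45} + \frac{5}{2} e_{124} + \frac{26}{5} e_{134} - \frac{1}{3} e_{145} - \frac{5}{12} e_{234} + \frac{28}{15} e_{245} + 2 e_{345} - \frac{52}{45} e_{1234} - \frac{23}{4} e_{1245}
step 2: \frac{3}{4} + \frac{63}{50} e_{1} - \frac{207}{16} e_{2} + \frac{941}{120} e_{4} + \frac{21}{5} e_{12} + \frac{9}{2} e_{13} + \frac{302}{45} e_{14} - \frac{9}{5} e_{15} + \frac{109}{90} e_{24} + \frac{45}{8} e_{25} - \frac{126}{125} e_{34} + \frac{117}{10} e_{35} - \frac{3331}{300} e_{45} + \frac{51}{100} e_{124} + 6 e_{125} - \frac{7}{5} e_{134} + \frac{72}{5} e_{135} - \frac{1556}{225} e_{145} + \frac{293}{50} e_{234} + \frac{13}{5} e_{235} + \frac{3}{4} e_{245} - \frac{877}{675} e_{345} - \frac{481}{60} e_{1234} + \frac{15}{16} e_{1235} + \frac{146}{75} e_{1245} + \frac{883}{1800} e_{1345} - \frac{137}{12} e_{2345} - \frac{37}{10} e_{12345}
step 3: \frac{6053}{750} - \frac{11063}{2250} e_{1} + \frac{23}{20} e_{2} - \frac{26867}{13500} e_{3} - \frac{16027}{6750} e_{4} + \frac{22001}{600} e_{5} + \frac{953}{12000} e_{12} - \frac{43003}{9000} e_{13} - \frac{14707}{3600} e_{14} + \frac{38063}{900} e_{15} + \frac{5269}{120} e_{23} + \frac{6649}{300} e_{24} + \frac{3619}{450} e_{25} + \frac{8021}{300} e_{34} - \frac{2883}{5000} e_{35} + \frac{15947}{4500} e_{45} - \frac{443}{50} e_{123} - \frac{117}{5} e_{124} + \frac{5829}{2000} e_{125} + \frac{932}{45} e_{134} - \frac{631}{100} e_{135} - \frac{5759}{3000} e_{145} + \frac{1643}{600} e_{234} + \frac{98063}{4000} e_{235} + \frac{13837}{400} e_{245} + \frac{44677}{1200} e_{345} + \frac{443}{1200} e_{1234} + \frac{4289}{300} e_{1235} + \frac{4759}{600} e_{1245} + \frac{11251}{450} e_{1345} - \frac{74}{45} e_{2345} - \frac{1117}{200} e_{12345}
Answer: \frac{6053}{750} - \frac{11063}{2250} e_{1} + \frac{23}{20} e_{2} - \frac{26867}{13500} e_{3} - \frac{16027}{6750} e_{4} + \frac{22001}{600} e_{5} + \frac{953}{12000} e_{12} - \frac{43003}{9000} e_{13} - \frac{14707}{3600} e_{14} + \frac{38063}{900} e_{15} + \frac{5269}{120} e_{23} + \frac{6649}{300} e_{24} + \frac{3619}{450} e_{25} + \frac{8021}{300} e_{34} - \frac{2883}{5000} e_{35} + \frac{15947}{4500} e_{45} - \frac{443}{50} e_{123} - \frac{117}{5} e_{124} + \frac{5829}{2000} e_{125} + \frac{932}{45} e_{134} - \frac{631}{100} e_{135} - \frac{5759}{3000} e_{145} + \frac{1643}{600} e_{234} + \frac{98063}{4000} e_{235} + \frac{13837}{400} e_{245} + \frac{44677}{1200} e_{345} + \frac{443}{1200} e_{1234} + \frac{4289}{300} e_{1235} + \frac{4759}{600} e_{1245} + \frac{11251}{450} e_{1345} - \frac{74}{45} e_{2345} - \frac{1117}{200} e_{12345}


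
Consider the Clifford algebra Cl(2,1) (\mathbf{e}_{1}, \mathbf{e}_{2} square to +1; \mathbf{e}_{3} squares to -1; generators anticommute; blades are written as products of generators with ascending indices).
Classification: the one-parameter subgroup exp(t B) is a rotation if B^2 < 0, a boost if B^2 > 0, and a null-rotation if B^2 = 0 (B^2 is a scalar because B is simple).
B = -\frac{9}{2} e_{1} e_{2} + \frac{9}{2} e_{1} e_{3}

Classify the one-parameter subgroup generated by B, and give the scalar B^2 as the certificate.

B^2 term by term: the squares give (-\frac{9}{2})^2*(e_{1} e_{2})^2 + (\frac{9}{2})^2*(e_{1} e_{3})^2 = \frac{81}{4}*(-1) + \frac{81}{4}*(+1) = 0 (each basis 2-blade squares to minus the product of its generators' squares); cross terms between blades sharing an index anticommute and cancel. So B^2 = 0.
Answer: null-rotation, certificate B^2 = 0. Because 0 is invariant under every versor sandwich, the classification follows from its sign alone.


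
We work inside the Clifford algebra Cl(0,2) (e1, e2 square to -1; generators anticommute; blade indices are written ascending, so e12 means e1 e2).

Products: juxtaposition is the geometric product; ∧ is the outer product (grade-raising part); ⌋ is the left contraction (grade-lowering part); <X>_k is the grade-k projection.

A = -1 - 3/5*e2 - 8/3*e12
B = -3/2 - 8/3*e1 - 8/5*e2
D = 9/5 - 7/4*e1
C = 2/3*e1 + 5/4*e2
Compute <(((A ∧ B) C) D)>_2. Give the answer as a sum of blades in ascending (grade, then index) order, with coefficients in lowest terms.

step 1: 3/2 + 8/3*e1 + 5/2*e2 + 12/5*e12
step 2: -353/72 - 2*e1 + 139/40*e2 + 5/3*e12
step 3: -493/40 + 7171/1440*e1 + 2003/600*e2 + 1453/160*e12
step 4: 1453/160*e12
Answer: 1453/160*e12


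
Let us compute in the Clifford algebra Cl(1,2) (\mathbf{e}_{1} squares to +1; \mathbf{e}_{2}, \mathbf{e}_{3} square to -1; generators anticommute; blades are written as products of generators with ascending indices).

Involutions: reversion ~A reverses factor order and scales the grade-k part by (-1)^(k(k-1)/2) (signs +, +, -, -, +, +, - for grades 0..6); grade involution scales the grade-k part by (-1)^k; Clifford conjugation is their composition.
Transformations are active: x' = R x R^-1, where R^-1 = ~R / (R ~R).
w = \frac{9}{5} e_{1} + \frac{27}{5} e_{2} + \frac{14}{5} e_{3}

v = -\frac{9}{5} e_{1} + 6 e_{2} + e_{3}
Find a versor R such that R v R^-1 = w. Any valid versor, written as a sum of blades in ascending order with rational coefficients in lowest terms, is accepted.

Why this works: both vectors square to -\frac{844}{25}, so q(v) = q(w) and R = v + w = \frac{57}{5} e_{2} + \frac{19}{5} e_{3} carries v to w — its own direction survives, the complement (v - w)/2 flips.
Answer: \frac{57}{5} e_{2} + \frac{19}{5} e_{3}


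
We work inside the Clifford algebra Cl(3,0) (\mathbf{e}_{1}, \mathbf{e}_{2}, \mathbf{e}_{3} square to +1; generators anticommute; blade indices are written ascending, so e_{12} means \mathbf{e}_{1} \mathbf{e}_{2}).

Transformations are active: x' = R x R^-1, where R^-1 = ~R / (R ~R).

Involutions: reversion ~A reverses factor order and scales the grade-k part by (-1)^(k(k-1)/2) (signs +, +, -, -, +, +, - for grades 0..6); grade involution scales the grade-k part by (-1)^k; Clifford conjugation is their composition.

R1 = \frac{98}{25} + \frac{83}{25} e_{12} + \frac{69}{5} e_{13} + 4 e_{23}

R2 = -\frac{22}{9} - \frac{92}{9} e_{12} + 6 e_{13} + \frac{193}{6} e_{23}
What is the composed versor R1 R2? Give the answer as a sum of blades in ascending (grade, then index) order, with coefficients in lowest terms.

Distribute over the terms of R1 (each basis-blade product reordered to ascending indices, repeated generators contracted through their squares):
(\frac{98}{25}) R2 = -\frac{2156}{225} - \frac{9016}{225} e_{12} + \frac{588}{25} e_{13} + \frac{9457}{75} e_{23}
(\frac{83}{25} e_{12}) R2 = \frac{7636}{225} - \frac{1826}{225} e_{12} + \frac{16019}{150} e_{13} - \frac{498}{25} e_{23}
(\frac{69}{5} e_{13}) R2 = -\frac{414}{5} - \frac{4439}{10} e_{12} - \frac{506}{15} e_{13} - \frac{2116}{15} e_{23}
(4 e_{23}) R2 = -\frac{386}{3} + 24 e_{12} + \frac{368}{9} e_{13} - \frac{88}{9} e_{23}
Summing the partial products and collecting blades:
Answer: -\frac{1684}{9} - \frac{70213}{150} e_{12} + \frac{61861}{450} e_{13} - \frac{10051}{225} e_{23}


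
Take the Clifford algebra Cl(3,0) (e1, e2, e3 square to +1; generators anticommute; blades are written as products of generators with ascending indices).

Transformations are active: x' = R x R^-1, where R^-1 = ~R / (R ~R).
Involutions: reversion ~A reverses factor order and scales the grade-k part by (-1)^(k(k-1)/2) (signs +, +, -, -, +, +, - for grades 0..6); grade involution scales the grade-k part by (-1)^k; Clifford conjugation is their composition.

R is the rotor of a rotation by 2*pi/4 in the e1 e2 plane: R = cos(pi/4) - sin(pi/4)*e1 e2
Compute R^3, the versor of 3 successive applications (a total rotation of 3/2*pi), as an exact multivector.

Rotor phase runs at HALF the rotation angle; powers of one rotor simply add phase, so after 3 steps in e1 e2 the phase is 3*pi/4 = 3*pi/4 and R^3 = cos(3*pi/4) - sin(3*pi/4)*e1 e2.
cos(3*pi/4) = -sqrt(2)/2 and sin(3*pi/4) = sqrt(2)/2, so R^3 = -sqrt(2)/2 - sqrt(2)/2*e1 e2. The net rotation is 3/2*pi; the rotor keeps the half-angle phase exactly.
Answer: -sqrt(2)/2 - sqrt(2)/2*e1 e2


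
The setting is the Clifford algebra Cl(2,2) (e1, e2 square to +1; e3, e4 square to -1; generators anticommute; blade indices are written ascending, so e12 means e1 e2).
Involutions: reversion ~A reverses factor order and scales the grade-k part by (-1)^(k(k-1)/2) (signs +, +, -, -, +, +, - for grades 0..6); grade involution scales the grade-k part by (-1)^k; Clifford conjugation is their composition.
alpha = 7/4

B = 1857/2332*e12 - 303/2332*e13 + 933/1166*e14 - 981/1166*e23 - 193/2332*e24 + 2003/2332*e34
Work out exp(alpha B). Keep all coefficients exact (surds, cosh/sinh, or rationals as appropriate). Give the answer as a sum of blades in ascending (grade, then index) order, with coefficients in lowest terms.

B^2 term by term: the squares give (1857/2332)^2*(e12)^2 + (-303/2332)^2*(e13)^2 + (933/1166)^2*(e14)^2 + (-981/1166)^2*(e23)^2 + (-193/2332)^2*(e24)^2 + (2003/2332)^2*(e34)^2 = 3448449/5438224*(-1) + 91809/5438224*(+1) + 870489/1359556*(+1) + 962361/1359556*(+1) + 37249/5438224*(+1) + 4012009/5438224*(-1) = 0 (each basis 2-blade squares to minus the product of its generators' squares); cross terms between blades sharing an index anticommute and cancel; the commuting (index-disjoint) pairs give grade-4 terms 2*c*c'*(blade product), which cancel blade by blade — e1234: 3719571/2719112 - 58479/2719112 - 915273/679778 = 0 — confirming B is simple. So B^2 = 0.
B^2 = 0, hence only two terms survive: exp(alpha B) = 1 + alpha B (parabolic case).
Answer: 1 + 12999/9328*e12 - 2121/9328*e13 + 6531/4664*e14 - 6867/4664*e23 - 1351/9328*e24 + 14021/9328*e34


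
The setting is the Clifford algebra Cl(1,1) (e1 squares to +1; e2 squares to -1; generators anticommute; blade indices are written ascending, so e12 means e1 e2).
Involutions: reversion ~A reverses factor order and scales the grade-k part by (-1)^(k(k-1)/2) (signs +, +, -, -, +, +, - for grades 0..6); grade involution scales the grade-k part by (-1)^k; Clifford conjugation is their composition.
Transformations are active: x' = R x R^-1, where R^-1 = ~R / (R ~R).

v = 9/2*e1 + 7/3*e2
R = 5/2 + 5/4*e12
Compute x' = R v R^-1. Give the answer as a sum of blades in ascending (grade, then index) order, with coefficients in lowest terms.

~R = 5/2 - 5/4*e12, and R ~R = 75/16, so R^-1 = ~R / (75/16).
R v = 25/3*e1 + 5/24*e2
Answer: 79/18*e1 - 19/9*e2


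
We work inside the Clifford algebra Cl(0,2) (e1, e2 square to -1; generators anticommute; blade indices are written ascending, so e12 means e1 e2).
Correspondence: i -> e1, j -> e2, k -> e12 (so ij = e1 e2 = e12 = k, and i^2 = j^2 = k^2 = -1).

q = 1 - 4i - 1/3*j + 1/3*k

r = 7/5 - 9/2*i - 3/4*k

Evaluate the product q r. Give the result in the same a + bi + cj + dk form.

In blades: q = 1 - 4*e1 - 1/3*e2 + 1/3*e12, r = 7/5 - 9/2*e1 - 3/4*e12.
Distribute q over r term by term (generator squares from the signature, products reordered to ascending indices): (1)*r = 7/5 - 9/2*e1 - 3/4*e12; (-4*e1)*r = -18 - 28/5*e1 - 3*e2; (-1/3*e2)*r = 1/4*e1 - 7/15*e2 - 3/2*e12; (1/3*e12)*r = 1/4 - 3/2*e2 + 7/15*e12.
Sum: -327/20 - 197/20*e1 - 149/30*e2 - 107/60*e12; translating back through the correspondence:
Answer: -327/20 - 197/20*i - 149/30*j - 107/60*k


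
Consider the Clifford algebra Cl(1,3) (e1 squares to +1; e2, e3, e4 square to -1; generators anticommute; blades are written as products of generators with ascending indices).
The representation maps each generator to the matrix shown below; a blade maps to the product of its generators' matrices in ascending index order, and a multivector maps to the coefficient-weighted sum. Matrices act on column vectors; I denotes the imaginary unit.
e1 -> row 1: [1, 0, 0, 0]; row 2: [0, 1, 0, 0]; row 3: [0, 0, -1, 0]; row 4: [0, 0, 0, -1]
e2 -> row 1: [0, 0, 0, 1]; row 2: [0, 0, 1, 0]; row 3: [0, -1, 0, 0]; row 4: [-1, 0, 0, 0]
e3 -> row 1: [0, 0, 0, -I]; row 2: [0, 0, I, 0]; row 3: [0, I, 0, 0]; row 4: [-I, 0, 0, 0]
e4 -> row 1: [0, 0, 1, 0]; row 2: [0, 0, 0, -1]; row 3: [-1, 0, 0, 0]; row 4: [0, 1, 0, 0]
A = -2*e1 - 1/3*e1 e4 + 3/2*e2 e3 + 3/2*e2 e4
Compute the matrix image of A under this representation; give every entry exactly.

Bivector images (products of the table entries): rho(e1 e4) = rho(e1)rho(e4) = row 1: [0, 0, 1, 0]; row 2: [0, 0, 0, -1]; row 3: [1, 0, 0, 0]; row 4: [0, -1, 0, 0]; rho(e2 e3) = rho(e2)rho(e3) = row 1: [-I, 0, 0, 0]; row 2: [0, I, 0, 0]; row 3: [0, 0, -I, 0]; row 4: [0, 0, 0, I]; rho(e2 e4) = rho(e2)rho(e4) = row 1: [0, 1, 0, 0]; row 2: [-1, 0, 0, 0]; row 3: [0, 0, 0, 1]; row 4: [0, 0, -1, 0].
M = (-2)*rho(e1) + (-1/3)*rho(e1 e4) + (3/2)*rho(e2 e3) + (3/2)*rho(e2 e4), summed entrywise:
Answer: row 1: [-2 - 3*I/2, 3/2, -1/3, 0]; row 2: [-3/2, -2 + 3*I/2, 0, 1/3]; row 3: [-1/3, 0, 2 - 3*I/2, 3/2]; row 4: [0, 1/3, -3/2, 2 + 3*I/2]


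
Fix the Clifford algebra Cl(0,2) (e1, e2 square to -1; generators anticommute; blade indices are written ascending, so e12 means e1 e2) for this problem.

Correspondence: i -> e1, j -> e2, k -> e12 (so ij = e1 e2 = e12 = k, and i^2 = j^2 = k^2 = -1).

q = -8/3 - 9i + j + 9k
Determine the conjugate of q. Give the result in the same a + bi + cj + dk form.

In blades: q = -8/3 - 9*e1 + e2 + 9*e12.
Conjugation here is Clifford conjugation: the scalar is fixed and the grade-1 and grade-2 blades all flip sign, giving -8/3 + 9*e1 - e2 - 9*e12; translating back:
Answer: -8/3 + 9i - j - 9k


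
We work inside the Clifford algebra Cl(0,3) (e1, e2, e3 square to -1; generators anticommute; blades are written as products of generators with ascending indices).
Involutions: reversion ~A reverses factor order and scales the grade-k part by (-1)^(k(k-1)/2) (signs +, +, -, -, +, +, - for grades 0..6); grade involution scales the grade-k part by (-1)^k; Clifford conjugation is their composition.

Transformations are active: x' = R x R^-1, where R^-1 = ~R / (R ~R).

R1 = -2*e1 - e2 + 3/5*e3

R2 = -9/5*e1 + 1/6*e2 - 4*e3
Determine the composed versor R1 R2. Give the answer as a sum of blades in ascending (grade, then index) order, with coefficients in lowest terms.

Distribute over the terms of R1 (each basis-blade product reordered to ascending indices, repeated generators contracted through their squares):
(-2*e1) R2 = -18/5 - 1/3*e1 e2 + 8*e1 e3
(-e2) R2 = 1/6 - 9/5*e1 e2 + 4*e2 e3
(3/5*e3) R2 = 12/5 + 27/25*e1 e3 - 1/10*e2 e3
Summing the partial products and collecting blades:
Answer: -31/30 - 32/15*e1 e2 + 227/25*e1 e3 + 39/10*e2 e3


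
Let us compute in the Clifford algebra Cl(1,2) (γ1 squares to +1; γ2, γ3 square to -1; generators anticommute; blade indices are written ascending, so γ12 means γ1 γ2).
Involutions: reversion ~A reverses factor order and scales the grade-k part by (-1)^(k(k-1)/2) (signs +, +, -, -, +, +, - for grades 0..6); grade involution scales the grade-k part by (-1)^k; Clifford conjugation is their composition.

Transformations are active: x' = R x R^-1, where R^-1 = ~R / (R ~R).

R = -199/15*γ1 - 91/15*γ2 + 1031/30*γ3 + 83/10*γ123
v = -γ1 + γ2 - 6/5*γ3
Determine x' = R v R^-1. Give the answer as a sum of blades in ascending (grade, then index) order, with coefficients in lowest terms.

~R = -199/15*γ1 - 91/15*γ2 + 1031/30*γ3 - 83/10*γ123, and R ~R = -43784/45, so R^-1 = ~R / (-43784/45).
R v = 4543/75 - 703/75*γ12 + 4394/75*γ13 - 2654/75*γ23
Answer: 6853/2105*γ1 - 2619/2105*γ2 - 6818/2105*γ3


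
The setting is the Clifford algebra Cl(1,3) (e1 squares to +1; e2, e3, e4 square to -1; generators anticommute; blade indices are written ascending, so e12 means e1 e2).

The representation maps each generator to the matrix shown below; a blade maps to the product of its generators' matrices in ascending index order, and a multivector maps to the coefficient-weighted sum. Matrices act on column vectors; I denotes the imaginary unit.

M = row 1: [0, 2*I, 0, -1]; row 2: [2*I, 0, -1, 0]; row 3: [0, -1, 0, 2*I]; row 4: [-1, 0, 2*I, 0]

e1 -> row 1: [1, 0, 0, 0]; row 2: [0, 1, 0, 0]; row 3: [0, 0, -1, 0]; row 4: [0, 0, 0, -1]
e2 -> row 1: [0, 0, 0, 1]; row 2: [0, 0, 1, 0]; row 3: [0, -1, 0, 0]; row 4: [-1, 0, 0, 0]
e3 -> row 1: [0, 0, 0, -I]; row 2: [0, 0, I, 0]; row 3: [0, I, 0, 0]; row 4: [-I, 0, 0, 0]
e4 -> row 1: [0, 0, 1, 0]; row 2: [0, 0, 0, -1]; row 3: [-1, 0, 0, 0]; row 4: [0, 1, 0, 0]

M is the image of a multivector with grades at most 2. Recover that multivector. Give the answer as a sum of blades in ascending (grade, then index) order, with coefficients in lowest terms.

Method: the blade images are trace-orthogonal — tr(rho(e_A) rho(e_B)^-1) = 4 if A = B and 0 otherwise — and rho(e_A)^-1 = (e_A)^2 * rho(e_A) with (e_A)^2 = +1 or -1, so the coefficient of e_A in the preimage is (e_A)^2 * tr(M rho(e_A))/4.
Nonzero projections over blades of grade <= 2: e12: (e12)^2 = +1, tr(M rho(e12)) = -4, coefficient -1; e34: (e34)^2 = -1, tr(M rho(e34)) = 8, coefficient -2. Every other blade of grade <= 2 projects to 0.
Answer: -e12 - 2*e34


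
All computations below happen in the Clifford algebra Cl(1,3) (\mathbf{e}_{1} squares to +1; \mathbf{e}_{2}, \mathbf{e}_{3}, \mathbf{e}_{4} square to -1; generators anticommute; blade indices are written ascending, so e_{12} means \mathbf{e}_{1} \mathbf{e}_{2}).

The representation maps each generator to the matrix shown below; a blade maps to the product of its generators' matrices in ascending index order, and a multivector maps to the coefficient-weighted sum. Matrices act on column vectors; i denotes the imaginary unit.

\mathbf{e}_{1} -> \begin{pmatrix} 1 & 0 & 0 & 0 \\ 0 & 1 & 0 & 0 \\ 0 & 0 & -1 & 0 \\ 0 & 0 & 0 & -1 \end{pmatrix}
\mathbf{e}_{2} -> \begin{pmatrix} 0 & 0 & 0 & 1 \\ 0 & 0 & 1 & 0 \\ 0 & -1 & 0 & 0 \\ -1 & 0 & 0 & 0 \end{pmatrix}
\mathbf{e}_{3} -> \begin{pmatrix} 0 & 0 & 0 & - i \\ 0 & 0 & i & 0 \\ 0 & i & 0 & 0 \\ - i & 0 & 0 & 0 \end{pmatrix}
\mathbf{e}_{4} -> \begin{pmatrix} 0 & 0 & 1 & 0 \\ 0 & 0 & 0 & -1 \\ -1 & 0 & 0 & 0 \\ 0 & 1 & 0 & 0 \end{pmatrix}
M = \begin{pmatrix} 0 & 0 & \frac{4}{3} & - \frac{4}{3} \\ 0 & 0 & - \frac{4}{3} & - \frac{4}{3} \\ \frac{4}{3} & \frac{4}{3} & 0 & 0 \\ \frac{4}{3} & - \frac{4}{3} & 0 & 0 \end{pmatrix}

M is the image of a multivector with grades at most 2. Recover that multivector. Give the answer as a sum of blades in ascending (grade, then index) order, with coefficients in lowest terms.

Method: the blade images are trace-orthogonal — tr(rho(e_A) rho(e_B)^-1) = 4 if A = B and 0 otherwise — and rho(e_A)^-1 = (e_A)^2 * rho(e_A) with (e_A)^2 = +1 or -1, so the coefficient of e_A in the preimage is (e_A)^2 * tr(M rho(e_A))/4.
Nonzero projections over blades of grade <= 2: e_{2}: (e_{2})^2 = -1, tr(M rho(e_{2})) = \frac{16}{3}, coefficient -\frac{4}{3}; e_{14}: (e_{14})^2 = +1, tr(M rho(e_{14})) = \frac{16}{3}, coefficient \frac{4}{3}. Every other blade of grade <= 2 projects to 0.
Answer: -\frac{4}{3} e_{2} + \frac{4}{3} e_{14}


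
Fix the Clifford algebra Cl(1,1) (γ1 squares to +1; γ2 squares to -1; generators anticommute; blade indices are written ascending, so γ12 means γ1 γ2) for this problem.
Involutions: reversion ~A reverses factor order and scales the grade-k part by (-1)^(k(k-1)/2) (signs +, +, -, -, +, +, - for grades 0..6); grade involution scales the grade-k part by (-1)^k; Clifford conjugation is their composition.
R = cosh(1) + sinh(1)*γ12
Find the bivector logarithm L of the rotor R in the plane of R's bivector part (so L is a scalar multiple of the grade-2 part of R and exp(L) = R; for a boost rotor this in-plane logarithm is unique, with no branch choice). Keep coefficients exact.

The scalar part of R is cosh(1), which determines |rapidity| via cosh; the sign lives in the bivector part, and pairing them (bivector part over sinh of the rapidity = the plane) gives the unique in-plane L = rapidity * plane.
Concretely: cosh(rapidity) = cosh(1) gives rapidity = ±1, and since rapidity/sinh(rapidity) is even the sign is immaterial: L = (rapidity/sinh(rapidity)) * <R>_2 = (1/sinh(1)) * <R>_2.
Answer: γ12


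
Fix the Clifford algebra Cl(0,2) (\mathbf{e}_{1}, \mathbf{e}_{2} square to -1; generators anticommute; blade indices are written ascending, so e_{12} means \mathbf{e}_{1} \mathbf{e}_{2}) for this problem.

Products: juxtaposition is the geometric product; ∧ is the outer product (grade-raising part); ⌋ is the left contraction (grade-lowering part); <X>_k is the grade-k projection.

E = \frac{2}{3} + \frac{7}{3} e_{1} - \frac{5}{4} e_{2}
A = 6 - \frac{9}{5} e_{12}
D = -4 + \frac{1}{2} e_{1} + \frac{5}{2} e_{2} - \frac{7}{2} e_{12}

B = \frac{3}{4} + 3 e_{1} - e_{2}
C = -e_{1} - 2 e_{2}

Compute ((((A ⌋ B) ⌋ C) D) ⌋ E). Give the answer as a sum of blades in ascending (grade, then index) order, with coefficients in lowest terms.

step 1: \frac{9}{2} + 18 e_{1} - 6 e_{2}
step 2: 6 - \frac{9}{2} e_{1} - 9 e_{2}
step 3: \frac{3}{4} + \frac{105}{2} e_{1} + \frac{141}{4} e_{2} - \frac{111}{4} e_{12}
step 4: -\frac{1247}{16} + \frac{7}{4} e_{1} - \frac{15}{16} e_{2}
Answer: -\frac{1247}{16} + \frac{7}{4} e_{1} - \frac{15}{16} e_{2}


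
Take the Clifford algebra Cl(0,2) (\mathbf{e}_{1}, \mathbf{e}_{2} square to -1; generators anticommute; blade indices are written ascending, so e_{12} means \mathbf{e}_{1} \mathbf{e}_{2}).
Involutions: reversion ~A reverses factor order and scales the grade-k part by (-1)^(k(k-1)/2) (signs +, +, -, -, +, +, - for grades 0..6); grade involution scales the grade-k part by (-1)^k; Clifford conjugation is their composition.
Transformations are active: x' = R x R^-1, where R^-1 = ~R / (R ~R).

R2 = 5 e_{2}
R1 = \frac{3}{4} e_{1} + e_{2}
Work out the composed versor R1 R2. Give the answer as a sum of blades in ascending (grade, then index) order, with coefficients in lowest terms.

Distribute over the terms of R2 (each basis-blade product reordered to ascending indices, repeated generators contracted through their squares):
R1 (5 e_{2}) = -5 + \frac{15}{4} e_{12}
Answer: -5 + \frac{15}{4} e_{12}


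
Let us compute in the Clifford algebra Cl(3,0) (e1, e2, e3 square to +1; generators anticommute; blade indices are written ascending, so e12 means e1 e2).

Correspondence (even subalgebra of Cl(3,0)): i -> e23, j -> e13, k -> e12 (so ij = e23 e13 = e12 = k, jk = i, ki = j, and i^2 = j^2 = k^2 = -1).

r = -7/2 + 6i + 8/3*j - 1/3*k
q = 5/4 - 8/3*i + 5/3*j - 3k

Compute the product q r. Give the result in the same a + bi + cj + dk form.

In blades: q = 5/4 - 3*e12 + 5/3*e13 - 8/3*e23, r = -7/2 - 1/3*e12 + 8/3*e13 + 6*e23.
Distribute q over r term by term (generator squares from the signature, products reordered to ascending indices): (5/4)*r = -35/8 - 5/12*e12 + 10/3*e13 + 15/2*e23; (-3*e12)*r = -1 + 21/2*e12 - 18*e13 + 8*e23; (5/3*e13)*r = -40/9 - 10*e12 - 35/6*e13 - 5/9*e23; (-8/3*e23)*r = 16 - 64/9*e12 - 8/9*e13 + 28/3*e23.
Sum: 445/72 - 253/36*e12 - 385/18*e13 + 437/18*e23; translating back through the correspondence:
Answer: 445/72 + 437/18*i - 385/18*j - 253/36*k


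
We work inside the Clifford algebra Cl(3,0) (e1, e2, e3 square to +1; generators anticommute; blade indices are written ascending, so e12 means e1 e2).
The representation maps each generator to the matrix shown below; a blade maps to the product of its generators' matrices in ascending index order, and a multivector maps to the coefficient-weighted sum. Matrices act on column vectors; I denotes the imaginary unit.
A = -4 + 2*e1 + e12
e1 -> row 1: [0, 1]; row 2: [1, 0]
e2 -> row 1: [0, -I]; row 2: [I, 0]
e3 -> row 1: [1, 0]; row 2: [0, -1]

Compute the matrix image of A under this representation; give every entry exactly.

Bivector images (products of the table entries): rho(e12) = rho(e1)rho(e2) = row 1: [I, 0]; row 2: [0, -I].
M = (-4)*1 + (2)*rho(e1) + (1)*rho(e12), summed entrywise (1 is the identity matrix):
Answer: row 1: [-4 + I, 2]; row 2: [2, -4 - I]


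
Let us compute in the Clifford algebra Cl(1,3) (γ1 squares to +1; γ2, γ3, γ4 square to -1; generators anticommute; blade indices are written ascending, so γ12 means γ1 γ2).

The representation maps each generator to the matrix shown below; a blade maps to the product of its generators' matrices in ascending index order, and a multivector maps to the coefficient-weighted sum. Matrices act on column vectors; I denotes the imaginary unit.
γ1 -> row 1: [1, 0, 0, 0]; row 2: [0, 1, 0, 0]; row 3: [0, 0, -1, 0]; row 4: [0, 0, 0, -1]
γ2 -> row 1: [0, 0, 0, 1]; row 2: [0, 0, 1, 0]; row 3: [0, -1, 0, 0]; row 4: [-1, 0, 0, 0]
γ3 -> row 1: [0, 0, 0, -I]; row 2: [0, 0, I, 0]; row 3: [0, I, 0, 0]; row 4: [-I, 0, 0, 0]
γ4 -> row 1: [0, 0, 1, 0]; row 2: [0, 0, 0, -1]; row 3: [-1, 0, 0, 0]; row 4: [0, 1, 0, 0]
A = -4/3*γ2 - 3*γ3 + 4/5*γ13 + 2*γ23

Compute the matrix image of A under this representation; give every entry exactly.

Bivector images (products of the table entries): rho(γ13) = rho(γ1)rho(γ3) = row 1: [0, 0, 0, -I]; row 2: [0, 0, I, 0]; row 3: [0, -I, 0, 0]; row 4: [I, 0, 0, 0]; rho(γ23) = rho(γ2)rho(γ3) = row 1: [-I, 0, 0, 0]; row 2: [0, I, 0, 0]; row 3: [0, 0, -I, 0]; row 4: [0, 0, 0, I].
M = (-4/3)*rho(γ2) + (-3)*rho(γ3) + (4/5)*rho(γ13) + (2)*rho(γ23), summed entrywise:
Answer: row 1: [-2*I, 0, 0, -4/3 + 11*I/5]; row 2: [0, 2*I, -4/3 - 11*I/5, 0]; row 3: [0, 4/3 - 19*I/5, -2*I, 0]; row 4: [4/3 + 19*I/5, 0, 0, 2*I]


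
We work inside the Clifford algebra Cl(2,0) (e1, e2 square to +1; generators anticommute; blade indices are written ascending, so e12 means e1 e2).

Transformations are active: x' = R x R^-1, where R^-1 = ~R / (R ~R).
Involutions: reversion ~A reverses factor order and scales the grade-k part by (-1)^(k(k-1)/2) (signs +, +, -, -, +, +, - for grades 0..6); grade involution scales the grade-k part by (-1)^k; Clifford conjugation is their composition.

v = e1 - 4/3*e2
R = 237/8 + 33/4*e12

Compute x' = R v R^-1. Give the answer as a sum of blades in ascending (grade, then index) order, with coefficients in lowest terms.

~R = 237/8 - 33/4*e12, and R ~R = 60525/64, so R^-1 = ~R / (60525/64).
R v = 149/8*e1 - 191/4*e2
Answer: 3367/20175*e1 - 11152/6725*e2


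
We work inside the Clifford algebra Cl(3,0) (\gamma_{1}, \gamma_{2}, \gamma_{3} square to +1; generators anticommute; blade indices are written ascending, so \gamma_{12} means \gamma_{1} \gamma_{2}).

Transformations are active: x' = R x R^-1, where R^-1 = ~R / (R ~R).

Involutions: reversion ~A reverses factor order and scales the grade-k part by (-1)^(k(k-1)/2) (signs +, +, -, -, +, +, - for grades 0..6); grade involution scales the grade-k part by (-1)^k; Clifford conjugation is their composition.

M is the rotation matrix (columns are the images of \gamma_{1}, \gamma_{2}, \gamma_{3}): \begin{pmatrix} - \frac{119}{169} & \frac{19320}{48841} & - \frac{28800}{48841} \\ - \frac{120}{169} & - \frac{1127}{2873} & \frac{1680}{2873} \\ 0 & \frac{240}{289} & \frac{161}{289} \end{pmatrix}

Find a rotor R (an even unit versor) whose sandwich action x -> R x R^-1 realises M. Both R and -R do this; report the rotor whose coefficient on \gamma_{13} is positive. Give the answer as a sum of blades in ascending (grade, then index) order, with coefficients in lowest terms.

Method: write R = a + b12*\gamma_{12} + b13*\gamma_{13} + b23*\gamma_{23} with a^2 + b12^2 + b13^2 + b23^2 = 1 (so R^-1 = ~R). Expanding the columns R e_j ~R gives tr M = 4a^2 - 1 and, from the antisymmetric part, M21 - M12 = -4a*b12, M13 - M31 = 4a*b13, M32 - M23 = -4a*b23.
Here tr M = -\frac{26341}{48841}, so a^2 = (1 + tr M)/4 = \frac{5625}{48841} and a = ±\frac{75}{221}. Taking a = \frac{75}{221}: M21 - M12 = -\frac{54000}{48841}, M13 - M31 = -\frac{28800}{48841}, M32 - M23 = \frac{12000}{48841}, giving b12 = \frac{180}{221}, b13 = -\frac{96}{221}, b23 = -\frac{40}{221}, i.e. R = \frac{75}{221} + \frac{180}{221} \gamma_{12} - \frac{96}{221} \gamma_{13} - \frac{40}{221} \gamma_{23}.
Its \gamma_{13} coefficient is negative, so report the other preimage -R.
Answer: -\frac{75}{221} - \frac{180}{221} \gamma_{12} + \frac{96}{221} \gamma_{13} + \frac{40}{221} \gamma_{23}. Key observation: the double cover Spin(3) -> SO(3) sends R and -R to the same matrix (trace -\frac{26341}{48841} here), so the stated sign of the \gamma_{13} coefficient is what selects one sheet.


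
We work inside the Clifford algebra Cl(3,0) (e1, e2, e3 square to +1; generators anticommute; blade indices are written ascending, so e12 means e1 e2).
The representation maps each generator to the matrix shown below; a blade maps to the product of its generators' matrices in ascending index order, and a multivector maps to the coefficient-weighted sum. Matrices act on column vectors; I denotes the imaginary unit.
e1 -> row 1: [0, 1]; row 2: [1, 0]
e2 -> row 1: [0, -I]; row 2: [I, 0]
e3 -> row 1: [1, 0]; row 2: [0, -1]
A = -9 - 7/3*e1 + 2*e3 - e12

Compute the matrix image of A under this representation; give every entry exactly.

Bivector images (products of the table entries): rho(e12) = rho(e1)rho(e2) = row 1: [I, 0]; row 2: [0, -I].
M = (-9)*1 + (-7/3)*rho(e1) + (2)*rho(e3) + (-1)*rho(e12), summed entrywise (1 is the identity matrix):
Answer: row 1: [-7 - I, -7/3]; row 2: [-7/3, -11 + I]


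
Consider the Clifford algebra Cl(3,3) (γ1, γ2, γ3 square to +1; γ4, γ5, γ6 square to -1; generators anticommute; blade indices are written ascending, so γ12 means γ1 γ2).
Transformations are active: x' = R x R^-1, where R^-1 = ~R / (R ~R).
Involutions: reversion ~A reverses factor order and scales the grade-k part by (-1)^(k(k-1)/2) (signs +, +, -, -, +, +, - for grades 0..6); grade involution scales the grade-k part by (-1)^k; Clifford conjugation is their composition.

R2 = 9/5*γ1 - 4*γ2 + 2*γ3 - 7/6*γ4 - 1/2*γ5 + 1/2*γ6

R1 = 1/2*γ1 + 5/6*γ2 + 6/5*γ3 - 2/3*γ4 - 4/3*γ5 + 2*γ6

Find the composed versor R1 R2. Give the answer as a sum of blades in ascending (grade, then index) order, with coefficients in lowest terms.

Distribute over the terms of R1 (each basis-blade product reordered to ascending indices, repeated generators contracted through their squares):
(1/2*γ1) R2 = 9/10 - 2*γ12 + γ13 - 7/12*γ14 - 1/4*γ15 + 1/4*γ16
(5/6*γ2) R2 = -10/3 - 3/2*γ12 + 5/3*γ23 - 35/36*γ24 - 5/12*γ25 + 5/12*γ26
(6/5*γ3) R2 = 12/5 - 54/25*γ13 + 24/5*γ23 - 7/5*γ34 - 3/5*γ35 + 3/5*γ36
(-2/3*γ4) R2 = -7/9 + 6/5*γ14 - 8/3*γ24 + 4/3*γ34 + 1/3*γ45 - 1/3*γ46
(-4/3*γ5) R2 = -2/3 + 12/5*γ15 - 16/3*γ25 + 8/3*γ35 - 14/9*γ45 - 2/3*γ56
(2*γ6) R2 = -1 - 18/5*γ16 + 8*γ26 - 4*γ36 + 7/3*γ46 + γ56
Summing the partial products and collecting blades:
Answer: -223/90 - 7/2*γ12 - 29/25*γ13 + 37/60*γ14 + 43/20*γ15 - 67/20*γ16 + 97/15*γ23 - 131/36*γ24 - 23/4*γ25 + 101/12*γ26 - 1/15*γ34 + 31/15*γ35 - 17/5*γ36 - 11/9*γ45 + 2*γ46 + 1/3*γ56


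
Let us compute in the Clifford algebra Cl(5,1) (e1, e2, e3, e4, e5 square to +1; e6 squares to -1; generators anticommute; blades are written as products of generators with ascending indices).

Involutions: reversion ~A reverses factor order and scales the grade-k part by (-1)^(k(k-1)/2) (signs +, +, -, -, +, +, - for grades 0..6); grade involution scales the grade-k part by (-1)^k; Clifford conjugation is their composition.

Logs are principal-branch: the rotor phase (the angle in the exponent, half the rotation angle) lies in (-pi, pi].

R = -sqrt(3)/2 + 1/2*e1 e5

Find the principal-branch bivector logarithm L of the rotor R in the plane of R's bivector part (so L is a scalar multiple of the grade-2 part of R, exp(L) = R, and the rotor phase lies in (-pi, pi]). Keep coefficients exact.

The scalar part of R is -sqrt(3)/2, and that scalar determines the rotor phase on the principal branch; recovering the unit plane as bivector-part over sine of the phase gives L = phase * plane.
Concretely: cos(phase) = -sqrt(3)/2 gives phase = ±5*pi/6, and since phase/sin(phase) is even the sign is immaterial: L = (phase/sin(phase)) * <R>_2 = (5*pi/3) * <R>_2.
Answer: 5*pi/6*e1 e5


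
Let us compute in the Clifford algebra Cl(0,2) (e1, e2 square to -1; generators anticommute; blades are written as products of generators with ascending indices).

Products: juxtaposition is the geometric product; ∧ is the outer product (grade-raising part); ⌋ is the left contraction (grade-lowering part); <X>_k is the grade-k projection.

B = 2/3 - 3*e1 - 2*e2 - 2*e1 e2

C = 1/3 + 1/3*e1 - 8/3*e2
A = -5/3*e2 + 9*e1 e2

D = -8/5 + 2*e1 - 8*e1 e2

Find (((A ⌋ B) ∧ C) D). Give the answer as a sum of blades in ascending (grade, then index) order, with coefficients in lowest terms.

step 1: 44/3 + 10/3*e1
step 2: 44/9 + 6*e1 - 352/9*e2 - 80/9*e1 e2
step 3: -1364/15 + 4696/15*e1 + 464/5*e2 + 160/3*e1 e2
Answer: -1364/15 + 4696/15*e1 + 464/5*e2 + 160/3*e1 e2


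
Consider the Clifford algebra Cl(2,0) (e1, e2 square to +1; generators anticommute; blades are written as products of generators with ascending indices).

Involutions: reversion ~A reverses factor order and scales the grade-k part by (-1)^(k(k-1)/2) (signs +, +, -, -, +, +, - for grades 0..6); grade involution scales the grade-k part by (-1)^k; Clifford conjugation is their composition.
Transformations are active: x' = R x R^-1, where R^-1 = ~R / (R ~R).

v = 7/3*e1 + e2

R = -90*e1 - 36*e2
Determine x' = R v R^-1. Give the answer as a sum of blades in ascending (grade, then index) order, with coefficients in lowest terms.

~R = -90*e1 - 36*e2, and R ~R = 9396, so R^-1 = ~R / (9396).
R v = -246 - 6*e1 e2
Answer: 69/29*e1 + 77/87*e2


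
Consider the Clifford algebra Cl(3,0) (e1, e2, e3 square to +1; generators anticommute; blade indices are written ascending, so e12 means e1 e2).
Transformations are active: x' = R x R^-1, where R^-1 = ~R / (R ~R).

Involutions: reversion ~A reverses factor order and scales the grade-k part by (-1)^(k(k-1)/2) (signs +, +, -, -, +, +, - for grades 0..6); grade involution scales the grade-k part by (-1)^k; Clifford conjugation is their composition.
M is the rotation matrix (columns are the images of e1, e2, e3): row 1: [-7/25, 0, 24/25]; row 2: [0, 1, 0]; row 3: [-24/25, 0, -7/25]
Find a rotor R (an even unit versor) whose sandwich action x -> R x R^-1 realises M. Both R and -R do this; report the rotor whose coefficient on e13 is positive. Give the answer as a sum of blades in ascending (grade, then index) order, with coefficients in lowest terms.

Method: write R = a + b12*e12 + b13*e13 + b23*e23 with a^2 + b12^2 + b13^2 + b23^2 = 1 (so R^-1 = ~R). Expanding the columns R e_j ~R gives tr M = 4a^2 - 1 and, from the antisymmetric part, M21 - M12 = -4a*b12, M13 - M31 = 4a*b13, M32 - M23 = -4a*b23.
Here tr M = 11/25, so a^2 = (1 + tr M)/4 = 9/25 and a = ±3/5. Taking a = 3/5: M21 - M12 = 0, M13 - M31 = 48/25, M32 - M23 = 0, giving b12 = 0, b13 = 4/5, b23 = 0, i.e. R = 3/5 + 4/5*e13.
Its e13 coefficient is already positive.
Answer: 3/5 + 4/5*e13. Sheet selection: the two-to-one cover makes ±R indistinguishable at the matrix level (trace 11/25), so uniqueness comes from the required sign on e13.


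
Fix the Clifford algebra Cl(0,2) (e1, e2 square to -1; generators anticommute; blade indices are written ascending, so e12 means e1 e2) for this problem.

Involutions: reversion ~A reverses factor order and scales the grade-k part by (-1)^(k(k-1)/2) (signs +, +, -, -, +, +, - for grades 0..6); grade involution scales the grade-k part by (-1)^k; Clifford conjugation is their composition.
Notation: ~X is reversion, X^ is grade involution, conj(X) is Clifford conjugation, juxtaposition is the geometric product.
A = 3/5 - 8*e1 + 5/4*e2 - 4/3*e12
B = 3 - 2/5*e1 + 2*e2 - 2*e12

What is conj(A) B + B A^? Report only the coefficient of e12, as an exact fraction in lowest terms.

first term: 61/6 + 3539/150*e1 + 155/12*e2 + 183/10*e12
second term: 29/6 + 2789/150*e1 - 229/12*e2 - 207/10*e12
Answer: -12/5


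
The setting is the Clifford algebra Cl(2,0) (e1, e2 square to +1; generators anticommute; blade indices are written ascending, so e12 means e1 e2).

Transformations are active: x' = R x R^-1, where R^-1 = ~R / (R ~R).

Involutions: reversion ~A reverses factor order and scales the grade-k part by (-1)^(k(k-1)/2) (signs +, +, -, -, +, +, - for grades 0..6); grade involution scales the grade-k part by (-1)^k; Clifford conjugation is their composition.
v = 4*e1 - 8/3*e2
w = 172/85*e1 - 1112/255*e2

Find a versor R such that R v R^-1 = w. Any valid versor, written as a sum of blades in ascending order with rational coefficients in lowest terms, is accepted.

Sketch: the shared square 208/9 makes R = v + w = 512/85*e1 - 1792/255*e2 the natural versor; its sandwich fixes that direction, negates (v - w)/2, and sends v to w.
Answer: 512/85*e1 - 1792/255*e2


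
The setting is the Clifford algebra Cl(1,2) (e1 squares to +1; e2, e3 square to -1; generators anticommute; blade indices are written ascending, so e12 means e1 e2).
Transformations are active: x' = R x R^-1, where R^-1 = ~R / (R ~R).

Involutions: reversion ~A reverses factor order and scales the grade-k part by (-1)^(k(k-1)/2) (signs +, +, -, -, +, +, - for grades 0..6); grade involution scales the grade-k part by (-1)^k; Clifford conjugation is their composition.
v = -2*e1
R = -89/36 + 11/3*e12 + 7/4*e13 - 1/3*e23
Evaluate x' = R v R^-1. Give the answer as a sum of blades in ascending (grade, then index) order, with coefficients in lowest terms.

~R = -89/36 - 11/3*e12 - 7/4*e13 + 1/3*e23, and R ~R = -833/81, so R^-1 = ~R / (-833/81).
R v = 89/18*e1 + 22/3*e2 + 7/2*e3 + 2/3*e123
Answer: 14729/3332*e1 + 2748/833*e2 + 423/196*e3
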